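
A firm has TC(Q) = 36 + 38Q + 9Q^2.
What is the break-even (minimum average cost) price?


AC(Q) = 36/Q + 38 + 9Q
To minimize: dAC/dQ = -36/Q^2 + 9 = 0
Q^2 = 36/9 = 4
Q* = 2
Min AC = 36/2 + 38 + 9*2
Min AC = 18 + 38 + 18 = 74

74


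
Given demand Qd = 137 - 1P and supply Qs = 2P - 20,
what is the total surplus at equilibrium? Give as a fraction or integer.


Find equilibrium: 137 - 1P = 2P - 20
137 + 20 = 3P
P* = 157/3 = 157/3
Q* = 2*157/3 - 20 = 254/3
Inverse demand: P = 137 - Q/1, so P_max = 137
Inverse supply: P = 10 + Q/2, so P_min = 10
CS = (1/2) * 254/3 * (137 - 157/3) = 32258/9
PS = (1/2) * 254/3 * (157/3 - 10) = 16129/9
TS = CS + PS = 32258/9 + 16129/9 = 16129/3

16129/3


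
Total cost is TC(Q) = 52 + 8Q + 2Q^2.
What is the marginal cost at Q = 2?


MC = dTC/dQ = 8 + 2*2*Q
At Q = 2:
MC = 8 + 4*2
MC = 8 + 8 = 16

16


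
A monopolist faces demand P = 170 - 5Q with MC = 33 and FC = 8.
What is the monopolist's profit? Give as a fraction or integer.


MR = MC: 170 - 10Q = 33
Q* = 137/10
P* = 170 - 5*137/10 = 203/2
Profit = (P* - MC)*Q* - FC
= (203/2 - 33)*137/10 - 8
= 137/2*137/10 - 8
= 18769/20 - 8 = 18609/20

18609/20


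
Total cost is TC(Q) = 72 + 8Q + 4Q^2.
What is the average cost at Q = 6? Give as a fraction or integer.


TC(6) = 72 + 8*6 + 4*6^2
TC(6) = 72 + 48 + 144 = 264
AC = TC/Q = 264/6 = 44

44


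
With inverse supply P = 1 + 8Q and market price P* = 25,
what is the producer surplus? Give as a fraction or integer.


Minimum supply price (at Q=0): P_min = 1
Quantity supplied at P* = 25:
Q* = (25 - 1)/8 = 3
PS = (1/2) * Q* * (P* - P_min)
PS = (1/2) * 3 * (25 - 1)
PS = (1/2) * 3 * 24 = 36

36


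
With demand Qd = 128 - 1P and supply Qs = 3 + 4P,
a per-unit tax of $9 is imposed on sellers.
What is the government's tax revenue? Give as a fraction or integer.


With tax on sellers, new supply: Qs' = 3 + 4(P - 9)
= 4P - 33
New equilibrium quantity:
Q_new = 479/5
Tax revenue = tax * Q_new = 9 * 479/5 = 4311/5

4311/5


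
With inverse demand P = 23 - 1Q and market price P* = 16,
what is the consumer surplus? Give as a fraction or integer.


Maximum willingness to pay (at Q=0): P_max = 23
Quantity demanded at P* = 16:
Q* = (23 - 16)/1 = 7
CS = (1/2) * Q* * (P_max - P*)
CS = (1/2) * 7 * (23 - 16)
CS = (1/2) * 7 * 7 = 49/2

49/2


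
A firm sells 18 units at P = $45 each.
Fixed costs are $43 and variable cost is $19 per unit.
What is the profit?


Total Revenue = P * Q = 45 * 18 = $810
Total Cost = FC + VC*Q = 43 + 19*18 = $385
Profit = TR - TC = 810 - 385 = $425

$425


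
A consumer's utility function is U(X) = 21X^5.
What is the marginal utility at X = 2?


MU = dU/dX = 21*5*X^(5-1)
MU = 105*X^4
At X = 2:
MU = 105 * 2^4
MU = 105 * 16 = 1680

1680


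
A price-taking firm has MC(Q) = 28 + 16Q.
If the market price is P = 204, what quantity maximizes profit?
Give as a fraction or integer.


In perfect competition, profit is maximized where P = MC.
204 = 28 + 16Q
176 = 16Q
Q* = 176/16 = 11

11


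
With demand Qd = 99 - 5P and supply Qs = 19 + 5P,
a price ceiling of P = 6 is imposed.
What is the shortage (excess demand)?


At P = 6:
Qd = 99 - 5*6 = 69
Qs = 19 + 5*6 = 49
Shortage = Qd - Qs = 69 - 49 = 20

20


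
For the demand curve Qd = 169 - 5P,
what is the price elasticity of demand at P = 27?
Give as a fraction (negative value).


dQ/dP = -5
At P = 27: Q = 169 - 5*27 = 34
E = (dQ/dP)(P/Q) = (-5)(27/34) = -135/34

-135/34


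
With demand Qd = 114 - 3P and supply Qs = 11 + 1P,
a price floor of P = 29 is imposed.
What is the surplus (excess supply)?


At P = 29:
Qd = 114 - 3*29 = 27
Qs = 11 + 1*29 = 40
Surplus = Qs - Qd = 40 - 27 = 13

13


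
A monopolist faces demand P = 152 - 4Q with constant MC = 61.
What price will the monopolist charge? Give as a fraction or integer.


MR = 152 - 8Q
Set MR = MC: 152 - 8Q = 61
Q* = 91/8
Substitute into demand:
P* = 152 - 4*91/8 = 213/2

213/2


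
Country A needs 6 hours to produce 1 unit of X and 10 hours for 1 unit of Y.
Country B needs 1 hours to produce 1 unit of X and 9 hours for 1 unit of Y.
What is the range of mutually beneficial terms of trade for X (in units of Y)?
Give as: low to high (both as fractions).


Opportunity cost of X for Country A = hours_X / hours_Y = 6/10 = 3/5 units of Y
Opportunity cost of X for Country B = hours_X / hours_Y = 1/9 = 1/9 units of Y
Terms of trade must be between the two opportunity costs.
Range: 1/9 to 3/5

1/9 to 3/5


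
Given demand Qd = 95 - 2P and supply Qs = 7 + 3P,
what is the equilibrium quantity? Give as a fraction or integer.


First find equilibrium price:
95 - 2P = 7 + 3P
P* = 88/5 = 88/5
Then substitute into demand:
Q* = 95 - 2 * 88/5 = 299/5

299/5


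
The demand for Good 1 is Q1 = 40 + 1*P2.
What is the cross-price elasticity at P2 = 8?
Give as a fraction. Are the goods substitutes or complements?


dQ1/dP2 = 1
At P2 = 8: Q1 = 40 + 1*8 = 48
Exy = (dQ1/dP2)(P2/Q1) = 1 * 8 / 48 = 1/6
Since Exy > 0, the goods are substitutes.

1/6 (substitutes)


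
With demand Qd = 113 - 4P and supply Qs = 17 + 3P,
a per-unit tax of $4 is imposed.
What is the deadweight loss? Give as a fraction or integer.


Pre-tax equilibrium quantity: Q* = 407/7
Post-tax equilibrium quantity: Q_tax = 359/7
Reduction in quantity: Q* - Q_tax = 48/7
DWL = (1/2) * tax * (Q* - Q_tax)
DWL = (1/2) * 4 * 48/7 = 96/7

96/7


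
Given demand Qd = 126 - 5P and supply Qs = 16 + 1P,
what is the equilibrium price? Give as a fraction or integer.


At equilibrium, Qd = Qs.
126 - 5P = 16 + 1P
126 - 16 = 5P + 1P
110 = 6P
P* = 110/6 = 55/3

55/3


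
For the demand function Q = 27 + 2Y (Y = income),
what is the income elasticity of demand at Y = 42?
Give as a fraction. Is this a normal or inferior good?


dQ/dY = 2
At Y = 42: Q = 27 + 2*42 = 111
Ey = (dQ/dY)(Y/Q) = 2 * 42 / 111 = 28/37
Since Ey > 0, this is a normal good.

28/37 (normal good)


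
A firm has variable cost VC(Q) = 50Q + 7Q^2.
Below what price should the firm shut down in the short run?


AVC(Q) = VC(Q)/Q = 50 + 7Q
AVC is increasing in Q, so minimum AVC is at Q -> 0+.
Min AVC = 50
The firm should shut down if P < 50.

50


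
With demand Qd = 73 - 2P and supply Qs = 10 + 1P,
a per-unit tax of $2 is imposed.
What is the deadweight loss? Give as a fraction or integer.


Pre-tax equilibrium quantity: Q* = 31
Post-tax equilibrium quantity: Q_tax = 89/3
Reduction in quantity: Q* - Q_tax = 4/3
DWL = (1/2) * tax * (Q* - Q_tax)
DWL = (1/2) * 2 * 4/3 = 4/3

4/3


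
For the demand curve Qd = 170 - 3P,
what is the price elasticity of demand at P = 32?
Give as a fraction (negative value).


dQ/dP = -3
At P = 32: Q = 170 - 3*32 = 74
E = (dQ/dP)(P/Q) = (-3)(32/74) = -48/37

-48/37


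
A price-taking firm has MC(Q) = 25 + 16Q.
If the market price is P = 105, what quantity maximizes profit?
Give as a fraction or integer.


In perfect competition, profit is maximized where P = MC.
105 = 25 + 16Q
80 = 16Q
Q* = 80/16 = 5

5


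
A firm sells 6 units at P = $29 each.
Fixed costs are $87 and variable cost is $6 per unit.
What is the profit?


Total Revenue = P * Q = 29 * 6 = $174
Total Cost = FC + VC*Q = 87 + 6*6 = $123
Profit = TR - TC = 174 - 123 = $51

$51


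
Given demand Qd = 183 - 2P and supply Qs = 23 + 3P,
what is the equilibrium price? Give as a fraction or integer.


At equilibrium, Qd = Qs.
183 - 2P = 23 + 3P
183 - 23 = 2P + 3P
160 = 5P
P* = 160/5 = 32

32


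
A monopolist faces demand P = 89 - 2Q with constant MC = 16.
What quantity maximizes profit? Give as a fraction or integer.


TR = P*Q = (89 - 2Q)Q = 89Q - 2Q^2
MR = dTR/dQ = 89 - 4Q
Set MR = MC:
89 - 4Q = 16
73 = 4Q
Q* = 73/4 = 73/4

73/4


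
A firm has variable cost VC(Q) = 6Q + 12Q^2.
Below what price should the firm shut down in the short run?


AVC(Q) = VC(Q)/Q = 6 + 12Q
AVC is increasing in Q, so minimum AVC is at Q -> 0+.
Min AVC = 6
The firm should shut down if P < 6.

6


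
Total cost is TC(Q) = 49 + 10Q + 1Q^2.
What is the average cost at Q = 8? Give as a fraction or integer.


TC(8) = 49 + 10*8 + 1*8^2
TC(8) = 49 + 80 + 64 = 193
AC = TC/Q = 193/8 = 193/8

193/8


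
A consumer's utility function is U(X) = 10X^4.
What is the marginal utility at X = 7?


MU = dU/dX = 10*4*X^(4-1)
MU = 40*X^3
At X = 7:
MU = 40 * 7^3
MU = 40 * 343 = 13720

13720


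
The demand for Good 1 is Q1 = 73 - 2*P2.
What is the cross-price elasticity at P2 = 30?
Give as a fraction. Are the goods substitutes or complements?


dQ1/dP2 = -2
At P2 = 30: Q1 = 73 - 2*30 = 13
Exy = (dQ1/dP2)(P2/Q1) = -2 * 30 / 13 = -60/13
Since Exy < 0, the goods are complements.

-60/13 (complements)


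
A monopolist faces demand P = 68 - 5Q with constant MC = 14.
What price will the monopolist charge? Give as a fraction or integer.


MR = 68 - 10Q
Set MR = MC: 68 - 10Q = 14
Q* = 27/5
Substitute into demand:
P* = 68 - 5*27/5 = 41

41


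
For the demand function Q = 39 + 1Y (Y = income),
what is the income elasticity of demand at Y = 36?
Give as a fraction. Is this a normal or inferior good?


dQ/dY = 1
At Y = 36: Q = 39 + 1*36 = 75
Ey = (dQ/dY)(Y/Q) = 1 * 36 / 75 = 12/25
Since Ey > 0, this is a normal good.

12/25 (normal good)


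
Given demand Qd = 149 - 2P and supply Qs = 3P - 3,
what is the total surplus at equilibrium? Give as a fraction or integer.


Find equilibrium: 149 - 2P = 3P - 3
149 + 3 = 5P
P* = 152/5 = 152/5
Q* = 3*152/5 - 3 = 441/5
Inverse demand: P = 149/2 - Q/2, so P_max = 149/2
Inverse supply: P = 1 + Q/3, so P_min = 1
CS = (1/2) * 441/5 * (149/2 - 152/5) = 194481/100
PS = (1/2) * 441/5 * (152/5 - 1) = 64827/50
TS = CS + PS = 194481/100 + 64827/50 = 64827/20

64827/20


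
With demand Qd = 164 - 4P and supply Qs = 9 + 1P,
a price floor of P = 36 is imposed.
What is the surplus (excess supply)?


At P = 36:
Qd = 164 - 4*36 = 20
Qs = 9 + 1*36 = 45
Surplus = Qs - Qd = 45 - 20 = 25

25


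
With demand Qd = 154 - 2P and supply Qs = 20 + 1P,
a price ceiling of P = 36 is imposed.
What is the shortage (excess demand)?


At P = 36:
Qd = 154 - 2*36 = 82
Qs = 20 + 1*36 = 56
Shortage = Qd - Qs = 82 - 56 = 26

26


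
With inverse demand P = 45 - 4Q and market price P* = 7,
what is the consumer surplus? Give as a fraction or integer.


Maximum willingness to pay (at Q=0): P_max = 45
Quantity demanded at P* = 7:
Q* = (45 - 7)/4 = 19/2
CS = (1/2) * Q* * (P_max - P*)
CS = (1/2) * 19/2 * (45 - 7)
CS = (1/2) * 19/2 * 38 = 361/2

361/2


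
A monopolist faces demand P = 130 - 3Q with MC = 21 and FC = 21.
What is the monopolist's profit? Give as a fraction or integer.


MR = MC: 130 - 6Q = 21
Q* = 109/6
P* = 130 - 3*109/6 = 151/2
Profit = (P* - MC)*Q* - FC
= (151/2 - 21)*109/6 - 21
= 109/2*109/6 - 21
= 11881/12 - 21 = 11629/12

11629/12


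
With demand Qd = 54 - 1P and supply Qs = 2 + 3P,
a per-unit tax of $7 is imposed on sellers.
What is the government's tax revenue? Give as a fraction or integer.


With tax on sellers, new supply: Qs' = 2 + 3(P - 7)
= 3P - 19
New equilibrium quantity:
Q_new = 143/4
Tax revenue = tax * Q_new = 7 * 143/4 = 1001/4

1001/4


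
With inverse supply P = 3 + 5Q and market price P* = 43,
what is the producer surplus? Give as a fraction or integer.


Minimum supply price (at Q=0): P_min = 3
Quantity supplied at P* = 43:
Q* = (43 - 3)/5 = 8
PS = (1/2) * Q* * (P* - P_min)
PS = (1/2) * 8 * (43 - 3)
PS = (1/2) * 8 * 40 = 160

160


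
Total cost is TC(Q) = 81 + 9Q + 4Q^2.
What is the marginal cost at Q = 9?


MC = dTC/dQ = 9 + 2*4*Q
At Q = 9:
MC = 9 + 8*9
MC = 9 + 72 = 81

81


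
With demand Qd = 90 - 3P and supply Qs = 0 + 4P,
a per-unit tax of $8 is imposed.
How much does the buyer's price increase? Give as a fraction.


With a per-unit tax, the buyer's price increase depends on relative slopes.
Supply slope: d = 4, Demand slope: b = 3
Buyer's price increase = d * tax / (b + d)
= 4 * 8 / (3 + 4)
= 32 / 7 = 32/7

32/7


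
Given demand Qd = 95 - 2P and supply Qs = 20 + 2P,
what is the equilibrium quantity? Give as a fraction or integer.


First find equilibrium price:
95 - 2P = 20 + 2P
P* = 75/4 = 75/4
Then substitute into demand:
Q* = 95 - 2 * 75/4 = 115/2

115/2


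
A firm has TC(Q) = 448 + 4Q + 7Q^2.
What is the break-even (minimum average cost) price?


AC(Q) = 448/Q + 4 + 7Q
To minimize: dAC/dQ = -448/Q^2 + 7 = 0
Q^2 = 448/7 = 64
Q* = 8
Min AC = 448/8 + 4 + 7*8
Min AC = 56 + 4 + 56 = 116

116


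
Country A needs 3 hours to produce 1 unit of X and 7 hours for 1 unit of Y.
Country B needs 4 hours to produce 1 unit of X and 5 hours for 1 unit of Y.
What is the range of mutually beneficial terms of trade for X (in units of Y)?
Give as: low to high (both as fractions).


Opportunity cost of X for Country A = hours_X / hours_Y = 3/7 = 3/7 units of Y
Opportunity cost of X for Country B = hours_X / hours_Y = 4/5 = 4/5 units of Y
Terms of trade must be between the two opportunity costs.
Range: 3/7 to 4/5

3/7 to 4/5


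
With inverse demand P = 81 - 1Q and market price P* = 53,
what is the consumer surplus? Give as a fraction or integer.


Maximum willingness to pay (at Q=0): P_max = 81
Quantity demanded at P* = 53:
Q* = (81 - 53)/1 = 28
CS = (1/2) * Q* * (P_max - P*)
CS = (1/2) * 28 * (81 - 53)
CS = (1/2) * 28 * 28 = 392

392


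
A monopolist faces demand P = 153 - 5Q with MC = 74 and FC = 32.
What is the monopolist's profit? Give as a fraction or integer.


MR = MC: 153 - 10Q = 74
Q* = 79/10
P* = 153 - 5*79/10 = 227/2
Profit = (P* - MC)*Q* - FC
= (227/2 - 74)*79/10 - 32
= 79/2*79/10 - 32
= 6241/20 - 32 = 5601/20

5601/20


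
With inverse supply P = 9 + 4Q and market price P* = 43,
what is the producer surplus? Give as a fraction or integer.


Minimum supply price (at Q=0): P_min = 9
Quantity supplied at P* = 43:
Q* = (43 - 9)/4 = 17/2
PS = (1/2) * Q* * (P* - P_min)
PS = (1/2) * 17/2 * (43 - 9)
PS = (1/2) * 17/2 * 34 = 289/2

289/2


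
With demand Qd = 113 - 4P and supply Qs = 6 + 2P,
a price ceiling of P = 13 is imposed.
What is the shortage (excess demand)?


At P = 13:
Qd = 113 - 4*13 = 61
Qs = 6 + 2*13 = 32
Shortage = Qd - Qs = 61 - 32 = 29

29


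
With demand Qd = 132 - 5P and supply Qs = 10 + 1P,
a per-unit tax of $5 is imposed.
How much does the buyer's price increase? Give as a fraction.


With a per-unit tax, the buyer's price increase depends on relative slopes.
Supply slope: d = 1, Demand slope: b = 5
Buyer's price increase = d * tax / (b + d)
= 1 * 5 / (5 + 1)
= 5 / 6 = 5/6

5/6


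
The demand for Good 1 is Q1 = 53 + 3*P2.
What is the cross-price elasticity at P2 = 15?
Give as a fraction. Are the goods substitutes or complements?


dQ1/dP2 = 3
At P2 = 15: Q1 = 53 + 3*15 = 98
Exy = (dQ1/dP2)(P2/Q1) = 3 * 15 / 98 = 45/98
Since Exy > 0, the goods are substitutes.

45/98 (substitutes)


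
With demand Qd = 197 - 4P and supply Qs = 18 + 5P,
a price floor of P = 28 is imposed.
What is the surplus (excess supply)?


At P = 28:
Qd = 197 - 4*28 = 85
Qs = 18 + 5*28 = 158
Surplus = Qs - Qd = 158 - 85 = 73

73


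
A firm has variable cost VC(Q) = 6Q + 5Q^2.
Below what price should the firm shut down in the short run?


AVC(Q) = VC(Q)/Q = 6 + 5Q
AVC is increasing in Q, so minimum AVC is at Q -> 0+.
Min AVC = 6
The firm should shut down if P < 6.

6


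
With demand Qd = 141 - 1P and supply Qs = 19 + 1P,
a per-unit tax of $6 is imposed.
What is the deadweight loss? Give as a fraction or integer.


Pre-tax equilibrium quantity: Q* = 80
Post-tax equilibrium quantity: Q_tax = 77
Reduction in quantity: Q* - Q_tax = 3
DWL = (1/2) * tax * (Q* - Q_tax)
DWL = (1/2) * 6 * 3 = 9

9


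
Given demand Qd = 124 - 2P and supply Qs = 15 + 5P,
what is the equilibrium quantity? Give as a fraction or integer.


First find equilibrium price:
124 - 2P = 15 + 5P
P* = 109/7 = 109/7
Then substitute into demand:
Q* = 124 - 2 * 109/7 = 650/7

650/7


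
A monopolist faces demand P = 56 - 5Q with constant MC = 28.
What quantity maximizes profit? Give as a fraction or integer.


TR = P*Q = (56 - 5Q)Q = 56Q - 5Q^2
MR = dTR/dQ = 56 - 10Q
Set MR = MC:
56 - 10Q = 28
28 = 10Q
Q* = 28/10 = 14/5

14/5


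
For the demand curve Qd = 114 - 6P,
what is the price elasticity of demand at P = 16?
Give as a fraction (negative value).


dQ/dP = -6
At P = 16: Q = 114 - 6*16 = 18
E = (dQ/dP)(P/Q) = (-6)(16/18) = -16/3

-16/3


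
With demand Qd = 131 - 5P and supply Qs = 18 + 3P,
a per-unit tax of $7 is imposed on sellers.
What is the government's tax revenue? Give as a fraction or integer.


With tax on sellers, new supply: Qs' = 18 + 3(P - 7)
= 3P - 3
New equilibrium quantity:
Q_new = 189/4
Tax revenue = tax * Q_new = 7 * 189/4 = 1323/4

1323/4


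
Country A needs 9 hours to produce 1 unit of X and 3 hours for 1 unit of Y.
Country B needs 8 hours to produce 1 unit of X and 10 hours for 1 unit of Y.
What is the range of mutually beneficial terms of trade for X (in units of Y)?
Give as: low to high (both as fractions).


Opportunity cost of X for Country A = hours_X / hours_Y = 9/3 = 3 units of Y
Opportunity cost of X for Country B = hours_X / hours_Y = 8/10 = 4/5 units of Y
Terms of trade must be between the two opportunity costs.
Range: 4/5 to 3

4/5 to 3


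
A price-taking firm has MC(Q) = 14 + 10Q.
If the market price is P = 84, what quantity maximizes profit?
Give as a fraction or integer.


In perfect competition, profit is maximized where P = MC.
84 = 14 + 10Q
70 = 10Q
Q* = 70/10 = 7

7


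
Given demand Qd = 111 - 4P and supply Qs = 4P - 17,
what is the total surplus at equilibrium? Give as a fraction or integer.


Find equilibrium: 111 - 4P = 4P - 17
111 + 17 = 8P
P* = 128/8 = 16
Q* = 4*16 - 17 = 47
Inverse demand: P = 111/4 - Q/4, so P_max = 111/4
Inverse supply: P = 17/4 + Q/4, so P_min = 17/4
CS = (1/2) * 47 * (111/4 - 16) = 2209/8
PS = (1/2) * 47 * (16 - 17/4) = 2209/8
TS = CS + PS = 2209/8 + 2209/8 = 2209/4

2209/4


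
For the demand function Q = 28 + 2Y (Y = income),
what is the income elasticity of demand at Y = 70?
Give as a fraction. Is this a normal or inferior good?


dQ/dY = 2
At Y = 70: Q = 28 + 2*70 = 168
Ey = (dQ/dY)(Y/Q) = 2 * 70 / 168 = 5/6
Since Ey > 0, this is a normal good.

5/6 (normal good)


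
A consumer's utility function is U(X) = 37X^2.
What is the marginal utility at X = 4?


MU = dU/dX = 37*2*X^(2-1)
MU = 74*X^1
At X = 4:
MU = 74 * 4^1
MU = 74 * 4 = 296

296


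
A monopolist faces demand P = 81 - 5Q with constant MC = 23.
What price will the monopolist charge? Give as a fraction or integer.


MR = 81 - 10Q
Set MR = MC: 81 - 10Q = 23
Q* = 29/5
Substitute into demand:
P* = 81 - 5*29/5 = 52

52


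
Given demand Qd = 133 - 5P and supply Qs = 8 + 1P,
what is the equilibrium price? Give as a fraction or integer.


At equilibrium, Qd = Qs.
133 - 5P = 8 + 1P
133 - 8 = 5P + 1P
125 = 6P
P* = 125/6 = 125/6

125/6


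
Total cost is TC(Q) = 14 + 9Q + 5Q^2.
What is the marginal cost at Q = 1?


MC = dTC/dQ = 9 + 2*5*Q
At Q = 1:
MC = 9 + 10*1
MC = 9 + 10 = 19

19


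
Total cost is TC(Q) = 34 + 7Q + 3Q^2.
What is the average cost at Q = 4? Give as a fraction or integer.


TC(4) = 34 + 7*4 + 3*4^2
TC(4) = 34 + 28 + 48 = 110
AC = TC/Q = 110/4 = 55/2

55/2


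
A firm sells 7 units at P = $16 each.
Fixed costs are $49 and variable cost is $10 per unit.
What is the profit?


Total Revenue = P * Q = 16 * 7 = $112
Total Cost = FC + VC*Q = 49 + 10*7 = $119
Profit = TR - TC = 112 - 119 = $-7

$-7


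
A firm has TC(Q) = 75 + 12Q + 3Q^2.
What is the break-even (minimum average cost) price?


AC(Q) = 75/Q + 12 + 3Q
To minimize: dAC/dQ = -75/Q^2 + 3 = 0
Q^2 = 75/3 = 25
Q* = 5
Min AC = 75/5 + 12 + 3*5
Min AC = 15 + 12 + 15 = 42

42


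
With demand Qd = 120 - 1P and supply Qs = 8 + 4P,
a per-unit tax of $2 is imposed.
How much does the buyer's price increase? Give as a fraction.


With a per-unit tax, the buyer's price increase depends on relative slopes.
Supply slope: d = 4, Demand slope: b = 1
Buyer's price increase = d * tax / (b + d)
= 4 * 2 / (1 + 4)
= 8 / 5 = 8/5

8/5


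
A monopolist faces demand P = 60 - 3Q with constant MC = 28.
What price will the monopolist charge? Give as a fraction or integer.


MR = 60 - 6Q
Set MR = MC: 60 - 6Q = 28
Q* = 16/3
Substitute into demand:
P* = 60 - 3*16/3 = 44

44


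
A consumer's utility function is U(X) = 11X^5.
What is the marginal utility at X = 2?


MU = dU/dX = 11*5*X^(5-1)
MU = 55*X^4
At X = 2:
MU = 55 * 2^4
MU = 55 * 16 = 880

880


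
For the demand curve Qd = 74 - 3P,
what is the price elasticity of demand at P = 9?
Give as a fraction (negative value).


dQ/dP = -3
At P = 9: Q = 74 - 3*9 = 47
E = (dQ/dP)(P/Q) = (-3)(9/47) = -27/47

-27/47


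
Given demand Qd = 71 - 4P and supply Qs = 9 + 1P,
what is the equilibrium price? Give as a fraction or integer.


At equilibrium, Qd = Qs.
71 - 4P = 9 + 1P
71 - 9 = 4P + 1P
62 = 5P
P* = 62/5 = 62/5

62/5


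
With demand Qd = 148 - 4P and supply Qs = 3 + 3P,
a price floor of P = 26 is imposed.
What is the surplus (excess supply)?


At P = 26:
Qd = 148 - 4*26 = 44
Qs = 3 + 3*26 = 81
Surplus = Qs - Qd = 81 - 44 = 37

37


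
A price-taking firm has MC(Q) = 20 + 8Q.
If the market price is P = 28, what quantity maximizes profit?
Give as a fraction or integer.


In perfect competition, profit is maximized where P = MC.
28 = 20 + 8Q
8 = 8Q
Q* = 8/8 = 1

1


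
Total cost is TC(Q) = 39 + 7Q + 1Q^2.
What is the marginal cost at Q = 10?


MC = dTC/dQ = 7 + 2*1*Q
At Q = 10:
MC = 7 + 2*10
MC = 7 + 20 = 27

27


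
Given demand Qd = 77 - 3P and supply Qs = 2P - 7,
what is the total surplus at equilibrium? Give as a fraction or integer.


Find equilibrium: 77 - 3P = 2P - 7
77 + 7 = 5P
P* = 84/5 = 84/5
Q* = 2*84/5 - 7 = 133/5
Inverse demand: P = 77/3 - Q/3, so P_max = 77/3
Inverse supply: P = 7/2 + Q/2, so P_min = 7/2
CS = (1/2) * 133/5 * (77/3 - 84/5) = 17689/150
PS = (1/2) * 133/5 * (84/5 - 7/2) = 17689/100
TS = CS + PS = 17689/150 + 17689/100 = 17689/60

17689/60


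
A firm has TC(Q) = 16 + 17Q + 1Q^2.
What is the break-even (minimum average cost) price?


AC(Q) = 16/Q + 17 + 1Q
To minimize: dAC/dQ = -16/Q^2 + 1 = 0
Q^2 = 16/1 = 16
Q* = 4
Min AC = 16/4 + 17 + 1*4
Min AC = 4 + 17 + 4 = 25

25


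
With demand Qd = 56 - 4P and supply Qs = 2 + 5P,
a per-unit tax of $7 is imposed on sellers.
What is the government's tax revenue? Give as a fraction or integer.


With tax on sellers, new supply: Qs' = 2 + 5(P - 7)
= 5P - 33
New equilibrium quantity:
Q_new = 148/9
Tax revenue = tax * Q_new = 7 * 148/9 = 1036/9

1036/9


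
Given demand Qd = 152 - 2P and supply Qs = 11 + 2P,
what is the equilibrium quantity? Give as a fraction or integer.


First find equilibrium price:
152 - 2P = 11 + 2P
P* = 141/4 = 141/4
Then substitute into demand:
Q* = 152 - 2 * 141/4 = 163/2

163/2


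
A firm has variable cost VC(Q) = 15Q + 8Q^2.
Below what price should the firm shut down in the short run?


AVC(Q) = VC(Q)/Q = 15 + 8Q
AVC is increasing in Q, so minimum AVC is at Q -> 0+.
Min AVC = 15
The firm should shut down if P < 15.

15


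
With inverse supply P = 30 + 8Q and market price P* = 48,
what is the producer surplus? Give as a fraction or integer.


Minimum supply price (at Q=0): P_min = 30
Quantity supplied at P* = 48:
Q* = (48 - 30)/8 = 9/4
PS = (1/2) * Q* * (P* - P_min)
PS = (1/2) * 9/4 * (48 - 30)
PS = (1/2) * 9/4 * 18 = 81/4

81/4


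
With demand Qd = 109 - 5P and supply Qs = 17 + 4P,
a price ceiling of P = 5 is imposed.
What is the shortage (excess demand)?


At P = 5:
Qd = 109 - 5*5 = 84
Qs = 17 + 4*5 = 37
Shortage = Qd - Qs = 84 - 37 = 47

47


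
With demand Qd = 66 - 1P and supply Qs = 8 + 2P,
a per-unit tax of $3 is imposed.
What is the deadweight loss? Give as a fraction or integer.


Pre-tax equilibrium quantity: Q* = 140/3
Post-tax equilibrium quantity: Q_tax = 134/3
Reduction in quantity: Q* - Q_tax = 2
DWL = (1/2) * tax * (Q* - Q_tax)
DWL = (1/2) * 3 * 2 = 3

3


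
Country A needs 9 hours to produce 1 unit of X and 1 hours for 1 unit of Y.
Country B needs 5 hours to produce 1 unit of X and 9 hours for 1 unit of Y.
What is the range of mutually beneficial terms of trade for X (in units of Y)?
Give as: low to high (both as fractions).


Opportunity cost of X for Country A = hours_X / hours_Y = 9/1 = 9 units of Y
Opportunity cost of X for Country B = hours_X / hours_Y = 5/9 = 5/9 units of Y
Terms of trade must be between the two opportunity costs.
Range: 5/9 to 9

5/9 to 9


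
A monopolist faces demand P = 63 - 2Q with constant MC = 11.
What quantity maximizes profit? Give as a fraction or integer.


TR = P*Q = (63 - 2Q)Q = 63Q - 2Q^2
MR = dTR/dQ = 63 - 4Q
Set MR = MC:
63 - 4Q = 11
52 = 4Q
Q* = 52/4 = 13

13


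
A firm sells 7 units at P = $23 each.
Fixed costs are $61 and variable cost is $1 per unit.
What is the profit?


Total Revenue = P * Q = 23 * 7 = $161
Total Cost = FC + VC*Q = 61 + 1*7 = $68
Profit = TR - TC = 161 - 68 = $93

$93


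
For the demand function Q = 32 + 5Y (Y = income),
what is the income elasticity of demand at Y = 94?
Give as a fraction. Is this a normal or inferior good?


dQ/dY = 5
At Y = 94: Q = 32 + 5*94 = 502
Ey = (dQ/dY)(Y/Q) = 5 * 94 / 502 = 235/251
Since Ey > 0, this is a normal good.

235/251 (normal good)


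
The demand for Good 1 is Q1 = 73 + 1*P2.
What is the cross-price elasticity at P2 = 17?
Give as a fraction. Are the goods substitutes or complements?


dQ1/dP2 = 1
At P2 = 17: Q1 = 73 + 1*17 = 90
Exy = (dQ1/dP2)(P2/Q1) = 1 * 17 / 90 = 17/90
Since Exy > 0, the goods are substitutes.

17/90 (substitutes)


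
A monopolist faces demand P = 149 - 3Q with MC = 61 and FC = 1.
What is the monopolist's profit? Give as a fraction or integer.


MR = MC: 149 - 6Q = 61
Q* = 44/3
P* = 149 - 3*44/3 = 105
Profit = (P* - MC)*Q* - FC
= (105 - 61)*44/3 - 1
= 44*44/3 - 1
= 1936/3 - 1 = 1933/3

1933/3


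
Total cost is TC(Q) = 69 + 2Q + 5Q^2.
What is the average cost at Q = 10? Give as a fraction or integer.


TC(10) = 69 + 2*10 + 5*10^2
TC(10) = 69 + 20 + 500 = 589
AC = TC/Q = 589/10 = 589/10

589/10


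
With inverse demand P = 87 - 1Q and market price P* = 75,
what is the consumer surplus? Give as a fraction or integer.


Maximum willingness to pay (at Q=0): P_max = 87
Quantity demanded at P* = 75:
Q* = (87 - 75)/1 = 12
CS = (1/2) * Q* * (P_max - P*)
CS = (1/2) * 12 * (87 - 75)
CS = (1/2) * 12 * 12 = 72

72


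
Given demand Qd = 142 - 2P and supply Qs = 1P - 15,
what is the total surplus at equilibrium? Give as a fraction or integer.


Find equilibrium: 142 - 2P = 1P - 15
142 + 15 = 3P
P* = 157/3 = 157/3
Q* = 1*157/3 - 15 = 112/3
Inverse demand: P = 71 - Q/2, so P_max = 71
Inverse supply: P = 15 + Q/1, so P_min = 15
CS = (1/2) * 112/3 * (71 - 157/3) = 3136/9
PS = (1/2) * 112/3 * (157/3 - 15) = 6272/9
TS = CS + PS = 3136/9 + 6272/9 = 3136/3

3136/3


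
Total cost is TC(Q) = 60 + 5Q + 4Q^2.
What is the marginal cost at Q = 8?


MC = dTC/dQ = 5 + 2*4*Q
At Q = 8:
MC = 5 + 8*8
MC = 5 + 64 = 69

69


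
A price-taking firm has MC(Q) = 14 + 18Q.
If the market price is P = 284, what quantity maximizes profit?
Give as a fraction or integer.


In perfect competition, profit is maximized where P = MC.
284 = 14 + 18Q
270 = 18Q
Q* = 270/18 = 15

15


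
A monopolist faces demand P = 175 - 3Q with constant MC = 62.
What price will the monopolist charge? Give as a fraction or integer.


MR = 175 - 6Q
Set MR = MC: 175 - 6Q = 62
Q* = 113/6
Substitute into demand:
P* = 175 - 3*113/6 = 237/2

237/2


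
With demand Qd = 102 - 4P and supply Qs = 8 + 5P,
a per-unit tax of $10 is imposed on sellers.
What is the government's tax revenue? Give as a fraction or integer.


With tax on sellers, new supply: Qs' = 8 + 5(P - 10)
= 5P - 42
New equilibrium quantity:
Q_new = 38
Tax revenue = tax * Q_new = 10 * 38 = 380

380


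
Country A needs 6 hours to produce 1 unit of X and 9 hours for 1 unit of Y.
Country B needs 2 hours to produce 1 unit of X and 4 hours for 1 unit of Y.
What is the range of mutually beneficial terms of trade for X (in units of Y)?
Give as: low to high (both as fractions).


Opportunity cost of X for Country A = hours_X / hours_Y = 6/9 = 2/3 units of Y
Opportunity cost of X for Country B = hours_X / hours_Y = 2/4 = 1/2 units of Y
Terms of trade must be between the two opportunity costs.
Range: 1/2 to 2/3

1/2 to 2/3


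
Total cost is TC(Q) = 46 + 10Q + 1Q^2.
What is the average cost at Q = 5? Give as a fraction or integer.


TC(5) = 46 + 10*5 + 1*5^2
TC(5) = 46 + 50 + 25 = 121
AC = TC/Q = 121/5 = 121/5

121/5


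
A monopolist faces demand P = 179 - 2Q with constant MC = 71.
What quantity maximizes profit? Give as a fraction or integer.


TR = P*Q = (179 - 2Q)Q = 179Q - 2Q^2
MR = dTR/dQ = 179 - 4Q
Set MR = MC:
179 - 4Q = 71
108 = 4Q
Q* = 108/4 = 27

27


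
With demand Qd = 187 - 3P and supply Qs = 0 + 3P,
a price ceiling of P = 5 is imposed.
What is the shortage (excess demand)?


At P = 5:
Qd = 187 - 3*5 = 172
Qs = 0 + 3*5 = 15
Shortage = Qd - Qs = 172 - 15 = 157

157


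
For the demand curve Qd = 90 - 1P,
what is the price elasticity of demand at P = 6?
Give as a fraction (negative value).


dQ/dP = -1
At P = 6: Q = 90 - 1*6 = 84
E = (dQ/dP)(P/Q) = (-1)(6/84) = -1/14

-1/14


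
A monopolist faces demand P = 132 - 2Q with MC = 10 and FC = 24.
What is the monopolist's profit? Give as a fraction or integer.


MR = MC: 132 - 4Q = 10
Q* = 61/2
P* = 132 - 2*61/2 = 71
Profit = (P* - MC)*Q* - FC
= (71 - 10)*61/2 - 24
= 61*61/2 - 24
= 3721/2 - 24 = 3673/2

3673/2


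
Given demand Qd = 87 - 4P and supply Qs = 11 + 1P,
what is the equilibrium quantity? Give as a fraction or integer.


First find equilibrium price:
87 - 4P = 11 + 1P
P* = 76/5 = 76/5
Then substitute into demand:
Q* = 87 - 4 * 76/5 = 131/5

131/5


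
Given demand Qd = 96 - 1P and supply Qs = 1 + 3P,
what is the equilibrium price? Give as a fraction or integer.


At equilibrium, Qd = Qs.
96 - 1P = 1 + 3P
96 - 1 = 1P + 3P
95 = 4P
P* = 95/4 = 95/4

95/4


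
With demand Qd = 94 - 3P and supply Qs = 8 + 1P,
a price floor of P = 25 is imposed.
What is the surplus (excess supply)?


At P = 25:
Qd = 94 - 3*25 = 19
Qs = 8 + 1*25 = 33
Surplus = Qs - Qd = 33 - 19 = 14

14


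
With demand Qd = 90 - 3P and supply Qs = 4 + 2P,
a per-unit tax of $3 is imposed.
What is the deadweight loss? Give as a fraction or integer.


Pre-tax equilibrium quantity: Q* = 192/5
Post-tax equilibrium quantity: Q_tax = 174/5
Reduction in quantity: Q* - Q_tax = 18/5
DWL = (1/2) * tax * (Q* - Q_tax)
DWL = (1/2) * 3 * 18/5 = 27/5

27/5


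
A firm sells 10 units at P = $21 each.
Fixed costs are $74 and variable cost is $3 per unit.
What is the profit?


Total Revenue = P * Q = 21 * 10 = $210
Total Cost = FC + VC*Q = 74 + 3*10 = $104
Profit = TR - TC = 210 - 104 = $106

$106


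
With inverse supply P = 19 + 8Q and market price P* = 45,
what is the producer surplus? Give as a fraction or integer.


Minimum supply price (at Q=0): P_min = 19
Quantity supplied at P* = 45:
Q* = (45 - 19)/8 = 13/4
PS = (1/2) * Q* * (P* - P_min)
PS = (1/2) * 13/4 * (45 - 19)
PS = (1/2) * 13/4 * 26 = 169/4

169/4


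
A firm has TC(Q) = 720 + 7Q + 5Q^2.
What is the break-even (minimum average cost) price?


AC(Q) = 720/Q + 7 + 5Q
To minimize: dAC/dQ = -720/Q^2 + 5 = 0
Q^2 = 720/5 = 144
Q* = 12
Min AC = 720/12 + 7 + 5*12
Min AC = 60 + 7 + 60 = 127

127


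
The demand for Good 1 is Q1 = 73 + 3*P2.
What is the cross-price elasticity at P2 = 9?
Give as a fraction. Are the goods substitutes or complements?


dQ1/dP2 = 3
At P2 = 9: Q1 = 73 + 3*9 = 100
Exy = (dQ1/dP2)(P2/Q1) = 3 * 9 / 100 = 27/100
Since Exy > 0, the goods are substitutes.

27/100 (substitutes)


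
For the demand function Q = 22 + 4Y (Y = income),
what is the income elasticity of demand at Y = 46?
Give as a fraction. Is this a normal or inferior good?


dQ/dY = 4
At Y = 46: Q = 22 + 4*46 = 206
Ey = (dQ/dY)(Y/Q) = 4 * 46 / 206 = 92/103
Since Ey > 0, this is a normal good.

92/103 (normal good)


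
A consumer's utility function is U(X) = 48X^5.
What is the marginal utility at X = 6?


MU = dU/dX = 48*5*X^(5-1)
MU = 240*X^4
At X = 6:
MU = 240 * 6^4
MU = 240 * 1296 = 311040

311040


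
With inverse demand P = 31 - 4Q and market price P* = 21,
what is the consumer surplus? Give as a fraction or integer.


Maximum willingness to pay (at Q=0): P_max = 31
Quantity demanded at P* = 21:
Q* = (31 - 21)/4 = 5/2
CS = (1/2) * Q* * (P_max - P*)
CS = (1/2) * 5/2 * (31 - 21)
CS = (1/2) * 5/2 * 10 = 25/2

25/2


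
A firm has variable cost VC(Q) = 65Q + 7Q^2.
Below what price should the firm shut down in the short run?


AVC(Q) = VC(Q)/Q = 65 + 7Q
AVC is increasing in Q, so minimum AVC is at Q -> 0+.
Min AVC = 65
The firm should shut down if P < 65.

65


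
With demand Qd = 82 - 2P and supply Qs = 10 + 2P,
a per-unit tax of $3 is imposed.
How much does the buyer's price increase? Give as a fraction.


With a per-unit tax, the buyer's price increase depends on relative slopes.
Supply slope: d = 2, Demand slope: b = 2
Buyer's price increase = d * tax / (b + d)
= 2 * 3 / (2 + 2)
= 6 / 4 = 3/2

3/2


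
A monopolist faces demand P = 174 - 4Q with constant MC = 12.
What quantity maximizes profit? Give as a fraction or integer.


TR = P*Q = (174 - 4Q)Q = 174Q - 4Q^2
MR = dTR/dQ = 174 - 8Q
Set MR = MC:
174 - 8Q = 12
162 = 8Q
Q* = 162/8 = 81/4

81/4


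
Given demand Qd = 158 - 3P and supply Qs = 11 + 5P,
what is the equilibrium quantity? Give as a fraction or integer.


First find equilibrium price:
158 - 3P = 11 + 5P
P* = 147/8 = 147/8
Then substitute into demand:
Q* = 158 - 3 * 147/8 = 823/8

823/8


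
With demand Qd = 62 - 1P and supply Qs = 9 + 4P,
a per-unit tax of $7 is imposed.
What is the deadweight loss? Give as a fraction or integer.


Pre-tax equilibrium quantity: Q* = 257/5
Post-tax equilibrium quantity: Q_tax = 229/5
Reduction in quantity: Q* - Q_tax = 28/5
DWL = (1/2) * tax * (Q* - Q_tax)
DWL = (1/2) * 7 * 28/5 = 98/5

98/5


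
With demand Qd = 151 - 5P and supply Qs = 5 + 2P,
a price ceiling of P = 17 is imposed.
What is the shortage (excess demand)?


At P = 17:
Qd = 151 - 5*17 = 66
Qs = 5 + 2*17 = 39
Shortage = Qd - Qs = 66 - 39 = 27

27


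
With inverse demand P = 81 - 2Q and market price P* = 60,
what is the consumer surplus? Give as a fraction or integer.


Maximum willingness to pay (at Q=0): P_max = 81
Quantity demanded at P* = 60:
Q* = (81 - 60)/2 = 21/2
CS = (1/2) * Q* * (P_max - P*)
CS = (1/2) * 21/2 * (81 - 60)
CS = (1/2) * 21/2 * 21 = 441/4

441/4


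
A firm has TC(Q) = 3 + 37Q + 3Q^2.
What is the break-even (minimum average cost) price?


AC(Q) = 3/Q + 37 + 3Q
To minimize: dAC/dQ = -3/Q^2 + 3 = 0
Q^2 = 3/3 = 1
Q* = 1
Min AC = 3/1 + 37 + 3*1
Min AC = 3 + 37 + 3 = 43

43


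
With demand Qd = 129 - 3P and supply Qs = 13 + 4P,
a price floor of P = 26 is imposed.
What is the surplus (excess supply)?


At P = 26:
Qd = 129 - 3*26 = 51
Qs = 13 + 4*26 = 117
Surplus = Qs - Qd = 117 - 51 = 66

66


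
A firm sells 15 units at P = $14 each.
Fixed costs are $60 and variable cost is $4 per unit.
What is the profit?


Total Revenue = P * Q = 14 * 15 = $210
Total Cost = FC + VC*Q = 60 + 4*15 = $120
Profit = TR - TC = 210 - 120 = $90

$90


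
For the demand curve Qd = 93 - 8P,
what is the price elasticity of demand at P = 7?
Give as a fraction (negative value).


dQ/dP = -8
At P = 7: Q = 93 - 8*7 = 37
E = (dQ/dP)(P/Q) = (-8)(7/37) = -56/37

-56/37


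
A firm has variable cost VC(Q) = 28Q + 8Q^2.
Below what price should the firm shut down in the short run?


AVC(Q) = VC(Q)/Q = 28 + 8Q
AVC is increasing in Q, so minimum AVC is at Q -> 0+.
Min AVC = 28
The firm should shut down if P < 28.

28


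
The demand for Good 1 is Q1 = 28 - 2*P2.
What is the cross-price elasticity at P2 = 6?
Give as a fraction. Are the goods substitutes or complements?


dQ1/dP2 = -2
At P2 = 6: Q1 = 28 - 2*6 = 16
Exy = (dQ1/dP2)(P2/Q1) = -2 * 6 / 16 = -3/4
Since Exy < 0, the goods are complements.

-3/4 (complements)


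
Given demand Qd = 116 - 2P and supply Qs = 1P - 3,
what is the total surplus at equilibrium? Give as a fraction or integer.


Find equilibrium: 116 - 2P = 1P - 3
116 + 3 = 3P
P* = 119/3 = 119/3
Q* = 1*119/3 - 3 = 110/3
Inverse demand: P = 58 - Q/2, so P_max = 58
Inverse supply: P = 3 + Q/1, so P_min = 3
CS = (1/2) * 110/3 * (58 - 119/3) = 3025/9
PS = (1/2) * 110/3 * (119/3 - 3) = 6050/9
TS = CS + PS = 3025/9 + 6050/9 = 3025/3

3025/3


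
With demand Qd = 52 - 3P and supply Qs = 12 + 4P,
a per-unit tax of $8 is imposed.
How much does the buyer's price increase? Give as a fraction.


With a per-unit tax, the buyer's price increase depends on relative slopes.
Supply slope: d = 4, Demand slope: b = 3
Buyer's price increase = d * tax / (b + d)
= 4 * 8 / (3 + 4)
= 32 / 7 = 32/7

32/7


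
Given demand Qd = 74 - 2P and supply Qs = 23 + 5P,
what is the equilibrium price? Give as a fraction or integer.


At equilibrium, Qd = Qs.
74 - 2P = 23 + 5P
74 - 23 = 2P + 5P
51 = 7P
P* = 51/7 = 51/7

51/7


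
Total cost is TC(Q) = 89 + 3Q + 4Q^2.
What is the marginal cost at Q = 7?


MC = dTC/dQ = 3 + 2*4*Q
At Q = 7:
MC = 3 + 8*7
MC = 3 + 56 = 59

59


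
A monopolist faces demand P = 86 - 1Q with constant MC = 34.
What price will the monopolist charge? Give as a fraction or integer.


MR = 86 - 2Q
Set MR = MC: 86 - 2Q = 34
Q* = 26
Substitute into demand:
P* = 86 - 1*26 = 60

60


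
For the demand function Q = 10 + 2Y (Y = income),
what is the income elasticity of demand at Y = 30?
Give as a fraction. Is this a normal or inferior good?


dQ/dY = 2
At Y = 30: Q = 10 + 2*30 = 70
Ey = (dQ/dY)(Y/Q) = 2 * 30 / 70 = 6/7
Since Ey > 0, this is a normal good.

6/7 (normal good)


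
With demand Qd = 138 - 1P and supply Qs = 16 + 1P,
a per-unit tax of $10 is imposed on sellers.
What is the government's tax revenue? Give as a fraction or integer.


With tax on sellers, new supply: Qs' = 16 + 1(P - 10)
= 6 + 1P
New equilibrium quantity:
Q_new = 72
Tax revenue = tax * Q_new = 10 * 72 = 720

720


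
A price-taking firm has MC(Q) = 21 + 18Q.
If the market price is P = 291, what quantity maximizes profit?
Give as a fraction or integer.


In perfect competition, profit is maximized where P = MC.
291 = 21 + 18Q
270 = 18Q
Q* = 270/18 = 15

15


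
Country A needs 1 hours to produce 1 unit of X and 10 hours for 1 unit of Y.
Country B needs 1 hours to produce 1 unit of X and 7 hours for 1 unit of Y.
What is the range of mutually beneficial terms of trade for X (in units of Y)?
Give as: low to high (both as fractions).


Opportunity cost of X for Country A = hours_X / hours_Y = 1/10 = 1/10 units of Y
Opportunity cost of X for Country B = hours_X / hours_Y = 1/7 = 1/7 units of Y
Terms of trade must be between the two opportunity costs.
Range: 1/10 to 1/7

1/10 to 1/7


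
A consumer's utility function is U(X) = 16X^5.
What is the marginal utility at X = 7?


MU = dU/dX = 16*5*X^(5-1)
MU = 80*X^4
At X = 7:
MU = 80 * 7^4
MU = 80 * 2401 = 192080

192080


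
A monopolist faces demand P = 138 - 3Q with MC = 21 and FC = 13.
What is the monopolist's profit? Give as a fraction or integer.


MR = MC: 138 - 6Q = 21
Q* = 39/2
P* = 138 - 3*39/2 = 159/2
Profit = (P* - MC)*Q* - FC
= (159/2 - 21)*39/2 - 13
= 117/2*39/2 - 13
= 4563/4 - 13 = 4511/4

4511/4


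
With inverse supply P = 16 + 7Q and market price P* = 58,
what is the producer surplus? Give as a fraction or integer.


Minimum supply price (at Q=0): P_min = 16
Quantity supplied at P* = 58:
Q* = (58 - 16)/7 = 6
PS = (1/2) * Q* * (P* - P_min)
PS = (1/2) * 6 * (58 - 16)
PS = (1/2) * 6 * 42 = 126

126


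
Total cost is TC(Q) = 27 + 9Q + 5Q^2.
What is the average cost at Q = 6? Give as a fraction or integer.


TC(6) = 27 + 9*6 + 5*6^2
TC(6) = 27 + 54 + 180 = 261
AC = TC/Q = 261/6 = 87/2

87/2
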